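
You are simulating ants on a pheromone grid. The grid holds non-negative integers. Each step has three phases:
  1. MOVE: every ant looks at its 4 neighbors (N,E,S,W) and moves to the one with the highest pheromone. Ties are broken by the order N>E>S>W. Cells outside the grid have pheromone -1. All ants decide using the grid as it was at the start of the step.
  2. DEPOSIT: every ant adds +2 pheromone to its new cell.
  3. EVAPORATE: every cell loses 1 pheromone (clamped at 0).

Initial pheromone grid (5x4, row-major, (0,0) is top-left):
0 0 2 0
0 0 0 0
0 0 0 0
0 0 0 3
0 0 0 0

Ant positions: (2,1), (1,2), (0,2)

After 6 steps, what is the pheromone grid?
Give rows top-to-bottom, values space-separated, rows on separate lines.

After step 1: ants at (1,1),(0,2),(0,3)
  0 0 3 1
  0 1 0 0
  0 0 0 0
  0 0 0 2
  0 0 0 0
After step 2: ants at (0,1),(0,3),(0,2)
  0 1 4 2
  0 0 0 0
  0 0 0 0
  0 0 0 1
  0 0 0 0
After step 3: ants at (0,2),(0,2),(0,3)
  0 0 7 3
  0 0 0 0
  0 0 0 0
  0 0 0 0
  0 0 0 0
After step 4: ants at (0,3),(0,3),(0,2)
  0 0 8 6
  0 0 0 0
  0 0 0 0
  0 0 0 0
  0 0 0 0
After step 5: ants at (0,2),(0,2),(0,3)
  0 0 11 7
  0 0 0 0
  0 0 0 0
  0 0 0 0
  0 0 0 0
After step 6: ants at (0,3),(0,3),(0,2)
  0 0 12 10
  0 0 0 0
  0 0 0 0
  0 0 0 0
  0 0 0 0

0 0 12 10
0 0 0 0
0 0 0 0
0 0 0 0
0 0 0 0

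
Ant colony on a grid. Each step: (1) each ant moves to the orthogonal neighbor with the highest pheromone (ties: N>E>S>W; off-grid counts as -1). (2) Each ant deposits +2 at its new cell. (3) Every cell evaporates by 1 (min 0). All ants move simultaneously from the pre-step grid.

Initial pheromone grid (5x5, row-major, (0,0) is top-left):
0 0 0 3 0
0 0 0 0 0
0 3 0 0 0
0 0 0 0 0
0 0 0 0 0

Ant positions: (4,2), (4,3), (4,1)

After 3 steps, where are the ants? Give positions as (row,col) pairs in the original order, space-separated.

Step 1: ant0:(4,2)->N->(3,2) | ant1:(4,3)->N->(3,3) | ant2:(4,1)->N->(3,1)
  grid max=2 at (0,3)
Step 2: ant0:(3,2)->E->(3,3) | ant1:(3,3)->W->(3,2) | ant2:(3,1)->N->(2,1)
  grid max=3 at (2,1)
Step 3: ant0:(3,3)->W->(3,2) | ant1:(3,2)->E->(3,3) | ant2:(2,1)->N->(1,1)
  grid max=3 at (3,2)

(3,2) (3,3) (1,1)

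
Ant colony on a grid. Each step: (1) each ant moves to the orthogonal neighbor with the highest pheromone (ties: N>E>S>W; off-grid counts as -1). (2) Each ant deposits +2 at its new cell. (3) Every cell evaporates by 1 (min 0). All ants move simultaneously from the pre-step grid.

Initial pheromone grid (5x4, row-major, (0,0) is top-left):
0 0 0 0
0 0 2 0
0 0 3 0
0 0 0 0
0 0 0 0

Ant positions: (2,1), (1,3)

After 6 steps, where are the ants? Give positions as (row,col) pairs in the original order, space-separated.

Step 1: ant0:(2,1)->E->(2,2) | ant1:(1,3)->W->(1,2)
  grid max=4 at (2,2)
Step 2: ant0:(2,2)->N->(1,2) | ant1:(1,2)->S->(2,2)
  grid max=5 at (2,2)
Step 3: ant0:(1,2)->S->(2,2) | ant1:(2,2)->N->(1,2)
  grid max=6 at (2,2)
Step 4: ant0:(2,2)->N->(1,2) | ant1:(1,2)->S->(2,2)
  grid max=7 at (2,2)
Step 5: ant0:(1,2)->S->(2,2) | ant1:(2,2)->N->(1,2)
  grid max=8 at (2,2)
Step 6: ant0:(2,2)->N->(1,2) | ant1:(1,2)->S->(2,2)
  grid max=9 at (2,2)

(1,2) (2,2)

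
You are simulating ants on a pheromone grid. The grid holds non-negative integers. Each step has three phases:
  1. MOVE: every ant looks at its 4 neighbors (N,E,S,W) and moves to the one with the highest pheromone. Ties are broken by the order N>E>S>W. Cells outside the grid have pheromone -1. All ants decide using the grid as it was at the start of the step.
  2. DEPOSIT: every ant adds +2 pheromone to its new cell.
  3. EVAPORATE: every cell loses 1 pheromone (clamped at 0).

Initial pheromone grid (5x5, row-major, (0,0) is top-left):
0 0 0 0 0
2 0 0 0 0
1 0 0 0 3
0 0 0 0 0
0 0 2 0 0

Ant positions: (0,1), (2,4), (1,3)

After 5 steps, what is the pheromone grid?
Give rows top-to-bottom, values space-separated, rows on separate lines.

After step 1: ants at (0,2),(1,4),(0,3)
  0 0 1 1 0
  1 0 0 0 1
  0 0 0 0 2
  0 0 0 0 0
  0 0 1 0 0
After step 2: ants at (0,3),(2,4),(0,2)
  0 0 2 2 0
  0 0 0 0 0
  0 0 0 0 3
  0 0 0 0 0
  0 0 0 0 0
After step 3: ants at (0,2),(1,4),(0,3)
  0 0 3 3 0
  0 0 0 0 1
  0 0 0 0 2
  0 0 0 0 0
  0 0 0 0 0
After step 4: ants at (0,3),(2,4),(0,2)
  0 0 4 4 0
  0 0 0 0 0
  0 0 0 0 3
  0 0 0 0 0
  0 0 0 0 0
After step 5: ants at (0,2),(1,4),(0,3)
  0 0 5 5 0
  0 0 0 0 1
  0 0 0 0 2
  0 0 0 0 0
  0 0 0 0 0

0 0 5 5 0
0 0 0 0 1
0 0 0 0 2
0 0 0 0 0
0 0 0 0 0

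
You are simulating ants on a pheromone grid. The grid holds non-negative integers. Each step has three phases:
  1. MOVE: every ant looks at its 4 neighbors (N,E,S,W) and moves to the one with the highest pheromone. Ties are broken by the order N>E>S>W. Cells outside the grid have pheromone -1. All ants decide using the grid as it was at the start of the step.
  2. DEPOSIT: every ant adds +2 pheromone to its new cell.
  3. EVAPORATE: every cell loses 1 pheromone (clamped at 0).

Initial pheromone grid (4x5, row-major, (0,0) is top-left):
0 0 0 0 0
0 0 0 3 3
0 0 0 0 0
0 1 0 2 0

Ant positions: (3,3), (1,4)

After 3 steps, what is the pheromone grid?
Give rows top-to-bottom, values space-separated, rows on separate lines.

After step 1: ants at (2,3),(1,3)
  0 0 0 0 0
  0 0 0 4 2
  0 0 0 1 0
  0 0 0 1 0
After step 2: ants at (1,3),(1,4)
  0 0 0 0 0
  0 0 0 5 3
  0 0 0 0 0
  0 0 0 0 0
After step 3: ants at (1,4),(1,3)
  0 0 0 0 0
  0 0 0 6 4
  0 0 0 0 0
  0 0 0 0 0

0 0 0 0 0
0 0 0 6 4
0 0 0 0 0
0 0 0 0 0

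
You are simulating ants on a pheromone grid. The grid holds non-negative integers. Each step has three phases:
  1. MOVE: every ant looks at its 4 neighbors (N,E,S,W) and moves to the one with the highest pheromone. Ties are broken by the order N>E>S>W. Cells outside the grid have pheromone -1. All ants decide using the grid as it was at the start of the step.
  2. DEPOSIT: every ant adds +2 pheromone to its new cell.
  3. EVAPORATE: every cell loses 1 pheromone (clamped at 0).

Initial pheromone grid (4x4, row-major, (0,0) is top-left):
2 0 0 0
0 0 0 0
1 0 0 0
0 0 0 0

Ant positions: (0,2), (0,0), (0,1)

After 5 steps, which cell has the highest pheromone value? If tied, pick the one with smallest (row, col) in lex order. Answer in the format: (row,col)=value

Answer: (0,0)=7

Derivation:
Step 1: ant0:(0,2)->E->(0,3) | ant1:(0,0)->E->(0,1) | ant2:(0,1)->W->(0,0)
  grid max=3 at (0,0)
Step 2: ant0:(0,3)->S->(1,3) | ant1:(0,1)->W->(0,0) | ant2:(0,0)->E->(0,1)
  grid max=4 at (0,0)
Step 3: ant0:(1,3)->N->(0,3) | ant1:(0,0)->E->(0,1) | ant2:(0,1)->W->(0,0)
  grid max=5 at (0,0)
Step 4: ant0:(0,3)->S->(1,3) | ant1:(0,1)->W->(0,0) | ant2:(0,0)->E->(0,1)
  grid max=6 at (0,0)
Step 5: ant0:(1,3)->N->(0,3) | ant1:(0,0)->E->(0,1) | ant2:(0,1)->W->(0,0)
  grid max=7 at (0,0)
Final grid:
  7 5 0 1
  0 0 0 0
  0 0 0 0
  0 0 0 0
Max pheromone 7 at (0,0)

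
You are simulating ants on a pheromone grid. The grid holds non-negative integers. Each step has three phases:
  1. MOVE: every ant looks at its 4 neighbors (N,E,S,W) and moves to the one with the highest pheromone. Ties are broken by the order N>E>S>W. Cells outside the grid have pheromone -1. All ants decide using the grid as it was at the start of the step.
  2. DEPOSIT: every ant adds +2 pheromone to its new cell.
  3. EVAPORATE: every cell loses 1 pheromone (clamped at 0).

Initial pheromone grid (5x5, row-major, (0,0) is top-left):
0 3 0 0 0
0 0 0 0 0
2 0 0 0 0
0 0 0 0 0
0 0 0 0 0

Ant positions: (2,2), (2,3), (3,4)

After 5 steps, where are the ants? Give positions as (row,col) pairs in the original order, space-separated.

Step 1: ant0:(2,2)->N->(1,2) | ant1:(2,3)->N->(1,3) | ant2:(3,4)->N->(2,4)
  grid max=2 at (0,1)
Step 2: ant0:(1,2)->E->(1,3) | ant1:(1,3)->W->(1,2) | ant2:(2,4)->N->(1,4)
  grid max=2 at (1,2)
Step 3: ant0:(1,3)->W->(1,2) | ant1:(1,2)->E->(1,3) | ant2:(1,4)->W->(1,3)
  grid max=5 at (1,3)
Step 4: ant0:(1,2)->E->(1,3) | ant1:(1,3)->W->(1,2) | ant2:(1,3)->W->(1,2)
  grid max=6 at (1,2)
Step 5: ant0:(1,3)->W->(1,2) | ant1:(1,2)->E->(1,3) | ant2:(1,2)->E->(1,3)
  grid max=9 at (1,3)

(1,2) (1,3) (1,3)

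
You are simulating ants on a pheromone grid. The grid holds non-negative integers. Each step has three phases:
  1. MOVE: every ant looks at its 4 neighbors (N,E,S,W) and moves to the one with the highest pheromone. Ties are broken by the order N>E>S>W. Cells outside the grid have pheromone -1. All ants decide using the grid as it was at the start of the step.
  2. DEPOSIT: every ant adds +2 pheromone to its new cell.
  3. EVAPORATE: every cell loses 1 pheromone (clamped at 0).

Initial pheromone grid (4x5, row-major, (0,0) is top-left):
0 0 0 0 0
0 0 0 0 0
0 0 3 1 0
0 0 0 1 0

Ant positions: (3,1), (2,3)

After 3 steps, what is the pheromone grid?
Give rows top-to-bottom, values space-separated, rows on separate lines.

After step 1: ants at (2,1),(2,2)
  0 0 0 0 0
  0 0 0 0 0
  0 1 4 0 0
  0 0 0 0 0
After step 2: ants at (2,2),(2,1)
  0 0 0 0 0
  0 0 0 0 0
  0 2 5 0 0
  0 0 0 0 0
After step 3: ants at (2,1),(2,2)
  0 0 0 0 0
  0 0 0 0 0
  0 3 6 0 0
  0 0 0 0 0

0 0 0 0 0
0 0 0 0 0
0 3 6 0 0
0 0 0 0 0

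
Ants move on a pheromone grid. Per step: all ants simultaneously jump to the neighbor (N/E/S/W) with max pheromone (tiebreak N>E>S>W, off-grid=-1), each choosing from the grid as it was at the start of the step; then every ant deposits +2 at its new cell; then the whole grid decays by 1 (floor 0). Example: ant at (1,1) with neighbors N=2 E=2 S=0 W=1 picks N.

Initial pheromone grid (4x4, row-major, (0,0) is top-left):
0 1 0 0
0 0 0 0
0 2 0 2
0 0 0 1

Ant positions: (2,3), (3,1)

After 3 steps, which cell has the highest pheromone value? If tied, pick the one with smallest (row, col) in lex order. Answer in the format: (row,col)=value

Answer: (2,1)=3

Derivation:
Step 1: ant0:(2,3)->S->(3,3) | ant1:(3,1)->N->(2,1)
  grid max=3 at (2,1)
Step 2: ant0:(3,3)->N->(2,3) | ant1:(2,1)->N->(1,1)
  grid max=2 at (2,1)
Step 3: ant0:(2,3)->S->(3,3) | ant1:(1,1)->S->(2,1)
  grid max=3 at (2,1)
Final grid:
  0 0 0 0
  0 0 0 0
  0 3 0 1
  0 0 0 2
Max pheromone 3 at (2,1)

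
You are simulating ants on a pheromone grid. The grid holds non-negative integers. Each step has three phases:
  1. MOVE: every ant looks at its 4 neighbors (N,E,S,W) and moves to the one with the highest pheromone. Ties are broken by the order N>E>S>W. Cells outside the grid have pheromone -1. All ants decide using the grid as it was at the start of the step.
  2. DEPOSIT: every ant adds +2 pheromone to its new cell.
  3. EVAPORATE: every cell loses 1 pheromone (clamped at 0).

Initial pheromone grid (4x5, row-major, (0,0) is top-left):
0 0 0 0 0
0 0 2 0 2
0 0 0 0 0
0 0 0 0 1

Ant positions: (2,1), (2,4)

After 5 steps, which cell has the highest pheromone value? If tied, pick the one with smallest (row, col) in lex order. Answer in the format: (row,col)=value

Answer: (1,4)=3

Derivation:
Step 1: ant0:(2,1)->N->(1,1) | ant1:(2,4)->N->(1,4)
  grid max=3 at (1,4)
Step 2: ant0:(1,1)->E->(1,2) | ant1:(1,4)->N->(0,4)
  grid max=2 at (1,2)
Step 3: ant0:(1,2)->N->(0,2) | ant1:(0,4)->S->(1,4)
  grid max=3 at (1,4)
Step 4: ant0:(0,2)->S->(1,2) | ant1:(1,4)->N->(0,4)
  grid max=2 at (1,2)
Step 5: ant0:(1,2)->N->(0,2) | ant1:(0,4)->S->(1,4)
  grid max=3 at (1,4)
Final grid:
  0 0 1 0 0
  0 0 1 0 3
  0 0 0 0 0
  0 0 0 0 0
Max pheromone 3 at (1,4)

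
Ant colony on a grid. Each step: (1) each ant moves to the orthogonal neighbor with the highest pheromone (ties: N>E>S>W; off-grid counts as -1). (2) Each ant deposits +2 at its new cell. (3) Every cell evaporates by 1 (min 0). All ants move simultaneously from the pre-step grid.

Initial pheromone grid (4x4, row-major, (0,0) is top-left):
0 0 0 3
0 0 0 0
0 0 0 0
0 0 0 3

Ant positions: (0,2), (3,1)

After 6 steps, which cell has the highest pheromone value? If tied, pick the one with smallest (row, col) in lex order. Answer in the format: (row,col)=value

Step 1: ant0:(0,2)->E->(0,3) | ant1:(3,1)->N->(2,1)
  grid max=4 at (0,3)
Step 2: ant0:(0,3)->S->(1,3) | ant1:(2,1)->N->(1,1)
  grid max=3 at (0,3)
Step 3: ant0:(1,3)->N->(0,3) | ant1:(1,1)->N->(0,1)
  grid max=4 at (0,3)
Step 4: ant0:(0,3)->S->(1,3) | ant1:(0,1)->E->(0,2)
  grid max=3 at (0,3)
Step 5: ant0:(1,3)->N->(0,3) | ant1:(0,2)->E->(0,3)
  grid max=6 at (0,3)
Step 6: ant0:(0,3)->S->(1,3) | ant1:(0,3)->S->(1,3)
  grid max=5 at (0,3)
Final grid:
  0 0 0 5
  0 0 0 3
  0 0 0 0
  0 0 0 0
Max pheromone 5 at (0,3)

Answer: (0,3)=5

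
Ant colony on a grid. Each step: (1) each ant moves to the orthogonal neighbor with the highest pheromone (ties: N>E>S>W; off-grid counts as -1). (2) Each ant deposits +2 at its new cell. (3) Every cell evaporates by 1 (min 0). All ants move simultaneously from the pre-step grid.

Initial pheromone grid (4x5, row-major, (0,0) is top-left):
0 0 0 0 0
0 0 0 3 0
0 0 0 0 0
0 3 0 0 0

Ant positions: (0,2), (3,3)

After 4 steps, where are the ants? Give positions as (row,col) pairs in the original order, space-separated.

Step 1: ant0:(0,2)->E->(0,3) | ant1:(3,3)->N->(2,3)
  grid max=2 at (1,3)
Step 2: ant0:(0,3)->S->(1,3) | ant1:(2,3)->N->(1,3)
  grid max=5 at (1,3)
Step 3: ant0:(1,3)->N->(0,3) | ant1:(1,3)->N->(0,3)
  grid max=4 at (1,3)
Step 4: ant0:(0,3)->S->(1,3) | ant1:(0,3)->S->(1,3)
  grid max=7 at (1,3)

(1,3) (1,3)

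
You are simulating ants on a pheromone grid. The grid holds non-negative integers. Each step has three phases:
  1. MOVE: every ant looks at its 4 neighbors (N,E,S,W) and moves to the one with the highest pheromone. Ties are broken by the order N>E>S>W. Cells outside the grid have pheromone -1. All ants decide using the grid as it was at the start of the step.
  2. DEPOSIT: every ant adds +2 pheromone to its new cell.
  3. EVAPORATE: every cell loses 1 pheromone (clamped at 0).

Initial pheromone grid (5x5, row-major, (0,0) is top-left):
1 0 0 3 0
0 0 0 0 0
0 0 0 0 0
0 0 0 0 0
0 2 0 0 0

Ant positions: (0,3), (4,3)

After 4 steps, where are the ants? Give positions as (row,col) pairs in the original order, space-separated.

Step 1: ant0:(0,3)->E->(0,4) | ant1:(4,3)->N->(3,3)
  grid max=2 at (0,3)
Step 2: ant0:(0,4)->W->(0,3) | ant1:(3,3)->N->(2,3)
  grid max=3 at (0,3)
Step 3: ant0:(0,3)->E->(0,4) | ant1:(2,3)->N->(1,3)
  grid max=2 at (0,3)
Step 4: ant0:(0,4)->W->(0,3) | ant1:(1,3)->N->(0,3)
  grid max=5 at (0,3)

(0,3) (0,3)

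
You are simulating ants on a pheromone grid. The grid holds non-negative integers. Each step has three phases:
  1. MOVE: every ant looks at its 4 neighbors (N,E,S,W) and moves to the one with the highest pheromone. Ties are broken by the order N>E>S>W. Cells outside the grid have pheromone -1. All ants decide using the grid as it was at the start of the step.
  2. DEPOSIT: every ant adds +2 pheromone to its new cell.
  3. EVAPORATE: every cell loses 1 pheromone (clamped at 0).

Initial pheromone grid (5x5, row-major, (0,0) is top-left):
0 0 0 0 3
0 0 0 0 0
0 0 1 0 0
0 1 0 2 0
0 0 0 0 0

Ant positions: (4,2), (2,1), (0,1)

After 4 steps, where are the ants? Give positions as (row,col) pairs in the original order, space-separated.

Step 1: ant0:(4,2)->N->(3,2) | ant1:(2,1)->E->(2,2) | ant2:(0,1)->E->(0,2)
  grid max=2 at (0,4)
Step 2: ant0:(3,2)->N->(2,2) | ant1:(2,2)->S->(3,2) | ant2:(0,2)->E->(0,3)
  grid max=3 at (2,2)
Step 3: ant0:(2,2)->S->(3,2) | ant1:(3,2)->N->(2,2) | ant2:(0,3)->E->(0,4)
  grid max=4 at (2,2)
Step 4: ant0:(3,2)->N->(2,2) | ant1:(2,2)->S->(3,2) | ant2:(0,4)->S->(1,4)
  grid max=5 at (2,2)

(2,2) (3,2) (1,4)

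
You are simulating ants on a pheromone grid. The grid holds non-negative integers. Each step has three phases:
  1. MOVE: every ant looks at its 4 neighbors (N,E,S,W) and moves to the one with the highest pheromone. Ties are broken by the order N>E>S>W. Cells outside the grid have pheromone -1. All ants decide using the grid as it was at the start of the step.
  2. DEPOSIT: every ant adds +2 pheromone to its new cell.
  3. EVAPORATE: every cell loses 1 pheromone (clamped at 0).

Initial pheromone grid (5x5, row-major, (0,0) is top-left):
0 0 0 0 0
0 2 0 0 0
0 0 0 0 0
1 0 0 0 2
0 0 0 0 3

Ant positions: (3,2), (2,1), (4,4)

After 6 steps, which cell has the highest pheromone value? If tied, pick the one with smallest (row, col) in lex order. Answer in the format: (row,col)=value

Step 1: ant0:(3,2)->N->(2,2) | ant1:(2,1)->N->(1,1) | ant2:(4,4)->N->(3,4)
  grid max=3 at (1,1)
Step 2: ant0:(2,2)->N->(1,2) | ant1:(1,1)->N->(0,1) | ant2:(3,4)->S->(4,4)
  grid max=3 at (4,4)
Step 3: ant0:(1,2)->W->(1,1) | ant1:(0,1)->S->(1,1) | ant2:(4,4)->N->(3,4)
  grid max=5 at (1,1)
Step 4: ant0:(1,1)->N->(0,1) | ant1:(1,1)->N->(0,1) | ant2:(3,4)->S->(4,4)
  grid max=4 at (1,1)
Step 5: ant0:(0,1)->S->(1,1) | ant1:(0,1)->S->(1,1) | ant2:(4,4)->N->(3,4)
  grid max=7 at (1,1)
Step 6: ant0:(1,1)->N->(0,1) | ant1:(1,1)->N->(0,1) | ant2:(3,4)->S->(4,4)
  grid max=6 at (1,1)
Final grid:
  0 5 0 0 0
  0 6 0 0 0
  0 0 0 0 0
  0 0 0 0 2
  0 0 0 0 3
Max pheromone 6 at (1,1)

Answer: (1,1)=6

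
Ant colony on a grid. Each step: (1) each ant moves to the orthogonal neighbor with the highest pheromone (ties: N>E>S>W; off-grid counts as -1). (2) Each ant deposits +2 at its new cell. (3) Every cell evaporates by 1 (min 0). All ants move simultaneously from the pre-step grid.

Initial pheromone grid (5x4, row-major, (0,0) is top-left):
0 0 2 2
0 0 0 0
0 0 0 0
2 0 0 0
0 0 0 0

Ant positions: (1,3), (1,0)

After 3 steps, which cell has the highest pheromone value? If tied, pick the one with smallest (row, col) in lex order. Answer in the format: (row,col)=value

Answer: (0,2)=3

Derivation:
Step 1: ant0:(1,3)->N->(0,3) | ant1:(1,0)->N->(0,0)
  grid max=3 at (0,3)
Step 2: ant0:(0,3)->W->(0,2) | ant1:(0,0)->E->(0,1)
  grid max=2 at (0,2)
Step 3: ant0:(0,2)->E->(0,3) | ant1:(0,1)->E->(0,2)
  grid max=3 at (0,2)
Final grid:
  0 0 3 3
  0 0 0 0
  0 0 0 0
  0 0 0 0
  0 0 0 0
Max pheromone 3 at (0,2)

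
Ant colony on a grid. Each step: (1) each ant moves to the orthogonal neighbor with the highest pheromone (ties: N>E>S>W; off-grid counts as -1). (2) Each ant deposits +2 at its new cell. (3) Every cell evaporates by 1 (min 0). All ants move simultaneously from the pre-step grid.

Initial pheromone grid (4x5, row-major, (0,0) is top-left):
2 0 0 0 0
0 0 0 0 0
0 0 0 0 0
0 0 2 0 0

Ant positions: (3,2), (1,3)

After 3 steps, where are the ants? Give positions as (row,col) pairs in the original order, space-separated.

Step 1: ant0:(3,2)->N->(2,2) | ant1:(1,3)->N->(0,3)
  grid max=1 at (0,0)
Step 2: ant0:(2,2)->S->(3,2) | ant1:(0,3)->E->(0,4)
  grid max=2 at (3,2)
Step 3: ant0:(3,2)->N->(2,2) | ant1:(0,4)->S->(1,4)
  grid max=1 at (1,4)

(2,2) (1,4)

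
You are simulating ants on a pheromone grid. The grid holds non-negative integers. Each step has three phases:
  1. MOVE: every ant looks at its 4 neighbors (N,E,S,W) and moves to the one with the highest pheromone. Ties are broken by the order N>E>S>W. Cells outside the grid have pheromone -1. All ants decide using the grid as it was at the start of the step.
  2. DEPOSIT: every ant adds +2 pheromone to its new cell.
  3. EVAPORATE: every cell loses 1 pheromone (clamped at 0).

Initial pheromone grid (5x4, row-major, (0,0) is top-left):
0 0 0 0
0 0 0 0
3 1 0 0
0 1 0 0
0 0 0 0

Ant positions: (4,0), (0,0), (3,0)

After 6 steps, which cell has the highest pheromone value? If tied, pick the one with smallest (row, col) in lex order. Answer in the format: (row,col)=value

Step 1: ant0:(4,0)->N->(3,0) | ant1:(0,0)->E->(0,1) | ant2:(3,0)->N->(2,0)
  grid max=4 at (2,0)
Step 2: ant0:(3,0)->N->(2,0) | ant1:(0,1)->E->(0,2) | ant2:(2,0)->S->(3,0)
  grid max=5 at (2,0)
Step 3: ant0:(2,0)->S->(3,0) | ant1:(0,2)->E->(0,3) | ant2:(3,0)->N->(2,0)
  grid max=6 at (2,0)
Step 4: ant0:(3,0)->N->(2,0) | ant1:(0,3)->S->(1,3) | ant2:(2,0)->S->(3,0)
  grid max=7 at (2,0)
Step 5: ant0:(2,0)->S->(3,0) | ant1:(1,3)->N->(0,3) | ant2:(3,0)->N->(2,0)
  grid max=8 at (2,0)
Step 6: ant0:(3,0)->N->(2,0) | ant1:(0,3)->S->(1,3) | ant2:(2,0)->S->(3,0)
  grid max=9 at (2,0)
Final grid:
  0 0 0 0
  0 0 0 1
  9 0 0 0
  6 0 0 0
  0 0 0 0
Max pheromone 9 at (2,0)

Answer: (2,0)=9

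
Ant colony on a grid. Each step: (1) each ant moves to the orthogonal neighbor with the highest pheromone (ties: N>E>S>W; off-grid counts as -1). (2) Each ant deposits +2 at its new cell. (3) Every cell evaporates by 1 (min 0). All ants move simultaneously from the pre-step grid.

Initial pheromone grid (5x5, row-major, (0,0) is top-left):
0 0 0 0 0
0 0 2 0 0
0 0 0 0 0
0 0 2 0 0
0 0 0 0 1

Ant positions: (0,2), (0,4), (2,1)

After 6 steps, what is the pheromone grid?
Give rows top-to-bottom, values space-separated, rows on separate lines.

After step 1: ants at (1,2),(1,4),(1,1)
  0 0 0 0 0
  0 1 3 0 1
  0 0 0 0 0
  0 0 1 0 0
  0 0 0 0 0
After step 2: ants at (1,1),(0,4),(1,2)
  0 0 0 0 1
  0 2 4 0 0
  0 0 0 0 0
  0 0 0 0 0
  0 0 0 0 0
After step 3: ants at (1,2),(1,4),(1,1)
  0 0 0 0 0
  0 3 5 0 1
  0 0 0 0 0
  0 0 0 0 0
  0 0 0 0 0
After step 4: ants at (1,1),(0,4),(1,2)
  0 0 0 0 1
  0 4 6 0 0
  0 0 0 0 0
  0 0 0 0 0
  0 0 0 0 0
After step 5: ants at (1,2),(1,4),(1,1)
  0 0 0 0 0
  0 5 7 0 1
  0 0 0 0 0
  0 0 0 0 0
  0 0 0 0 0
After step 6: ants at (1,1),(0,4),(1,2)
  0 0 0 0 1
  0 6 8 0 0
  0 0 0 0 0
  0 0 0 0 0
  0 0 0 0 0

0 0 0 0 1
0 6 8 0 0
0 0 0 0 0
0 0 0 0 0
0 0 0 0 0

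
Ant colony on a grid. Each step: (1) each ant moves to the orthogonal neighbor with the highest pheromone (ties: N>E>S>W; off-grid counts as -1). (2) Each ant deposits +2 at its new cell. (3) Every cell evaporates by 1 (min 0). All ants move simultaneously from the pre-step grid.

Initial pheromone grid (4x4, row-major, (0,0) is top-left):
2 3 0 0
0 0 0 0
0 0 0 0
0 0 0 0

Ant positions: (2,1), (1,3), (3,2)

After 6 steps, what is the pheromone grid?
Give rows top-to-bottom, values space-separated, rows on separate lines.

After step 1: ants at (1,1),(0,3),(2,2)
  1 2 0 1
  0 1 0 0
  0 0 1 0
  0 0 0 0
After step 2: ants at (0,1),(1,3),(1,2)
  0 3 0 0
  0 0 1 1
  0 0 0 0
  0 0 0 0
After step 3: ants at (0,2),(1,2),(1,3)
  0 2 1 0
  0 0 2 2
  0 0 0 0
  0 0 0 0
After step 4: ants at (1,2),(1,3),(1,2)
  0 1 0 0
  0 0 5 3
  0 0 0 0
  0 0 0 0
After step 5: ants at (1,3),(1,2),(1,3)
  0 0 0 0
  0 0 6 6
  0 0 0 0
  0 0 0 0
After step 6: ants at (1,2),(1,3),(1,2)
  0 0 0 0
  0 0 9 7
  0 0 0 0
  0 0 0 0

0 0 0 0
0 0 9 7
0 0 0 0
0 0 0 0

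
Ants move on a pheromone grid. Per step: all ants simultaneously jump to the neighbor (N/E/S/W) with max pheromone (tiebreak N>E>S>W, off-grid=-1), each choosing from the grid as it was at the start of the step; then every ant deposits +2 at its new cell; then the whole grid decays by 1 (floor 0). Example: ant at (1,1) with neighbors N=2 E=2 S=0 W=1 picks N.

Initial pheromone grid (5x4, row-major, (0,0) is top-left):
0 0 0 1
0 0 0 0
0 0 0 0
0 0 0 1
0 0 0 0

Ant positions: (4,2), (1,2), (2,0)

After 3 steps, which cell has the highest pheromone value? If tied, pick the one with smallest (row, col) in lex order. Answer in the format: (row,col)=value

Step 1: ant0:(4,2)->N->(3,2) | ant1:(1,2)->N->(0,2) | ant2:(2,0)->N->(1,0)
  grid max=1 at (0,2)
Step 2: ant0:(3,2)->N->(2,2) | ant1:(0,2)->E->(0,3) | ant2:(1,0)->N->(0,0)
  grid max=1 at (0,0)
Step 3: ant0:(2,2)->N->(1,2) | ant1:(0,3)->S->(1,3) | ant2:(0,0)->E->(0,1)
  grid max=1 at (0,1)
Final grid:
  0 1 0 0
  0 0 1 1
  0 0 0 0
  0 0 0 0
  0 0 0 0
Max pheromone 1 at (0,1)

Answer: (0,1)=1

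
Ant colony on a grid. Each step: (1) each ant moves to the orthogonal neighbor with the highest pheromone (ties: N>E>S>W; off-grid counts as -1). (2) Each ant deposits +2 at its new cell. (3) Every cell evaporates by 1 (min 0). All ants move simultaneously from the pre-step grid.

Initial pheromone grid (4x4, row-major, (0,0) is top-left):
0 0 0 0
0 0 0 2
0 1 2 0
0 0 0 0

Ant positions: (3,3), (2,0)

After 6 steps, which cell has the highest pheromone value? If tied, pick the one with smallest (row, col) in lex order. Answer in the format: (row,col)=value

Answer: (1,3)=2

Derivation:
Step 1: ant0:(3,3)->N->(2,3) | ant1:(2,0)->E->(2,1)
  grid max=2 at (2,1)
Step 2: ant0:(2,3)->N->(1,3) | ant1:(2,1)->E->(2,2)
  grid max=2 at (1,3)
Step 3: ant0:(1,3)->N->(0,3) | ant1:(2,2)->W->(2,1)
  grid max=2 at (2,1)
Step 4: ant0:(0,3)->S->(1,3) | ant1:(2,1)->E->(2,2)
  grid max=2 at (1,3)
Step 5: ant0:(1,3)->N->(0,3) | ant1:(2,2)->W->(2,1)
  grid max=2 at (2,1)
Step 6: ant0:(0,3)->S->(1,3) | ant1:(2,1)->E->(2,2)
  grid max=2 at (1,3)
Final grid:
  0 0 0 0
  0 0 0 2
  0 1 2 0
  0 0 0 0
Max pheromone 2 at (1,3)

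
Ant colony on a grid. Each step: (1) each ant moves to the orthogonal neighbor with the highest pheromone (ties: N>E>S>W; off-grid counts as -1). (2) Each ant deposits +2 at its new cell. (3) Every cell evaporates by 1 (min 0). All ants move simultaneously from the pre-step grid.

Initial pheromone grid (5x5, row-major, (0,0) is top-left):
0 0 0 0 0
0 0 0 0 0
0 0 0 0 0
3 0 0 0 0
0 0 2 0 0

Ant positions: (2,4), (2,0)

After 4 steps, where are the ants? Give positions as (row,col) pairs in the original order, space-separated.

Step 1: ant0:(2,4)->N->(1,4) | ant1:(2,0)->S->(3,0)
  grid max=4 at (3,0)
Step 2: ant0:(1,4)->N->(0,4) | ant1:(3,0)->N->(2,0)
  grid max=3 at (3,0)
Step 3: ant0:(0,4)->S->(1,4) | ant1:(2,0)->S->(3,0)
  grid max=4 at (3,0)
Step 4: ant0:(1,4)->N->(0,4) | ant1:(3,0)->N->(2,0)
  grid max=3 at (3,0)

(0,4) (2,0)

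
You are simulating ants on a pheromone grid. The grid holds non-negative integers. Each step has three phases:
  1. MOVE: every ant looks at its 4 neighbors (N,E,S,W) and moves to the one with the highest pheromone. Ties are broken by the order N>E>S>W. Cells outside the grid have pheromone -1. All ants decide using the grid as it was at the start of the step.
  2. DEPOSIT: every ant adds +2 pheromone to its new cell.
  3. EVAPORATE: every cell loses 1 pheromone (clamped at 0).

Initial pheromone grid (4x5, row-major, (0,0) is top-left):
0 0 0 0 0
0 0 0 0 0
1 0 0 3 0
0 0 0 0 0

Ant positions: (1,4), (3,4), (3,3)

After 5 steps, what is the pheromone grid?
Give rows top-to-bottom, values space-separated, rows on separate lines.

After step 1: ants at (0,4),(2,4),(2,3)
  0 0 0 0 1
  0 0 0 0 0
  0 0 0 4 1
  0 0 0 0 0
After step 2: ants at (1,4),(2,3),(2,4)
  0 0 0 0 0
  0 0 0 0 1
  0 0 0 5 2
  0 0 0 0 0
After step 3: ants at (2,4),(2,4),(2,3)
  0 0 0 0 0
  0 0 0 0 0
  0 0 0 6 5
  0 0 0 0 0
After step 4: ants at (2,3),(2,3),(2,4)
  0 0 0 0 0
  0 0 0 0 0
  0 0 0 9 6
  0 0 0 0 0
After step 5: ants at (2,4),(2,4),(2,3)
  0 0 0 0 0
  0 0 0 0 0
  0 0 0 10 9
  0 0 0 0 0

0 0 0 0 0
0 0 0 0 0
0 0 0 10 9
0 0 0 0 0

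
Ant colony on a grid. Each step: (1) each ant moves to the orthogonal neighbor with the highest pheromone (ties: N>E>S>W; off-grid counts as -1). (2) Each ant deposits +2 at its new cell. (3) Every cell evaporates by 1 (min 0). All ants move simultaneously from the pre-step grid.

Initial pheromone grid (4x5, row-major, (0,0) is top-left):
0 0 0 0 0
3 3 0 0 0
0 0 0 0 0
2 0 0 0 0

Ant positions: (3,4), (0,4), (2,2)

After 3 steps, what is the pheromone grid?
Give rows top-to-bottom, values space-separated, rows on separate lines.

After step 1: ants at (2,4),(1,4),(1,2)
  0 0 0 0 0
  2 2 1 0 1
  0 0 0 0 1
  1 0 0 0 0
After step 2: ants at (1,4),(2,4),(1,1)
  0 0 0 0 0
  1 3 0 0 2
  0 0 0 0 2
  0 0 0 0 0
After step 3: ants at (2,4),(1,4),(1,0)
  0 0 0 0 0
  2 2 0 0 3
  0 0 0 0 3
  0 0 0 0 0

0 0 0 0 0
2 2 0 0 3
0 0 0 0 3
0 0 0 0 0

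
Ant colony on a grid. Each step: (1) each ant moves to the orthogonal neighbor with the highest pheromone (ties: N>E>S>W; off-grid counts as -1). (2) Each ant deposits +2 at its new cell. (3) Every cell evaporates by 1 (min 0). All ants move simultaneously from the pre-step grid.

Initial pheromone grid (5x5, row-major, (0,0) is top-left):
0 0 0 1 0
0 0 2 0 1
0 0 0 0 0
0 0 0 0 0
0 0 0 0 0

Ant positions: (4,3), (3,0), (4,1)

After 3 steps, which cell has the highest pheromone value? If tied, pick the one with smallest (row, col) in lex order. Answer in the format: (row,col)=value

Step 1: ant0:(4,3)->N->(3,3) | ant1:(3,0)->N->(2,0) | ant2:(4,1)->N->(3,1)
  grid max=1 at (1,2)
Step 2: ant0:(3,3)->N->(2,3) | ant1:(2,0)->N->(1,0) | ant2:(3,1)->N->(2,1)
  grid max=1 at (1,0)
Step 3: ant0:(2,3)->N->(1,3) | ant1:(1,0)->N->(0,0) | ant2:(2,1)->N->(1,1)
  grid max=1 at (0,0)
Final grid:
  1 0 0 0 0
  0 1 0 1 0
  0 0 0 0 0
  0 0 0 0 0
  0 0 0 0 0
Max pheromone 1 at (0,0)

Answer: (0,0)=1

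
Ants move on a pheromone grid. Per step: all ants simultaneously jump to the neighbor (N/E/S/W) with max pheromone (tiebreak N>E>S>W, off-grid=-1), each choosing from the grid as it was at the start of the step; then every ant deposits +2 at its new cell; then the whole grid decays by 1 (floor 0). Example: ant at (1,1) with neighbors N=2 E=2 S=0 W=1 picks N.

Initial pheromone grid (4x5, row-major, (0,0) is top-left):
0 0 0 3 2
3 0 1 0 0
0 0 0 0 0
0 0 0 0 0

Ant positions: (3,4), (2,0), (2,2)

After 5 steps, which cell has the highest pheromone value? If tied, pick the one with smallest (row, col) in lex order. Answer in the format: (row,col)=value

Answer: (0,3)=4

Derivation:
Step 1: ant0:(3,4)->N->(2,4) | ant1:(2,0)->N->(1,0) | ant2:(2,2)->N->(1,2)
  grid max=4 at (1,0)
Step 2: ant0:(2,4)->N->(1,4) | ant1:(1,0)->N->(0,0) | ant2:(1,2)->N->(0,2)
  grid max=3 at (1,0)
Step 3: ant0:(1,4)->N->(0,4) | ant1:(0,0)->S->(1,0) | ant2:(0,2)->E->(0,3)
  grid max=4 at (1,0)
Step 4: ant0:(0,4)->W->(0,3) | ant1:(1,0)->N->(0,0) | ant2:(0,3)->E->(0,4)
  grid max=3 at (0,3)
Step 5: ant0:(0,3)->E->(0,4) | ant1:(0,0)->S->(1,0) | ant2:(0,4)->W->(0,3)
  grid max=4 at (0,3)
Final grid:
  0 0 0 4 3
  4 0 0 0 0
  0 0 0 0 0
  0 0 0 0 0
Max pheromone 4 at (0,3)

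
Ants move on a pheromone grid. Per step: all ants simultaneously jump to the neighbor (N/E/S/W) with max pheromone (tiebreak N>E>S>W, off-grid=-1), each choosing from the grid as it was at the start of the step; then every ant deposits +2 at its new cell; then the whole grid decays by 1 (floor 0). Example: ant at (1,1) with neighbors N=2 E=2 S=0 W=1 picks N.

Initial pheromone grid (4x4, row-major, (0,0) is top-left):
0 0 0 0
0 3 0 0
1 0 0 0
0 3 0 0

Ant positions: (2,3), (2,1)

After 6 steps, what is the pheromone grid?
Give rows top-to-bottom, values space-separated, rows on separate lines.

After step 1: ants at (1,3),(1,1)
  0 0 0 0
  0 4 0 1
  0 0 0 0
  0 2 0 0
After step 2: ants at (0,3),(0,1)
  0 1 0 1
  0 3 0 0
  0 0 0 0
  0 1 0 0
After step 3: ants at (1,3),(1,1)
  0 0 0 0
  0 4 0 1
  0 0 0 0
  0 0 0 0
After step 4: ants at (0,3),(0,1)
  0 1 0 1
  0 3 0 0
  0 0 0 0
  0 0 0 0
After step 5: ants at (1,3),(1,1)
  0 0 0 0
  0 4 0 1
  0 0 0 0
  0 0 0 0
After step 6: ants at (0,3),(0,1)
  0 1 0 1
  0 3 0 0
  0 0 0 0
  0 0 0 0

0 1 0 1
0 3 0 0
0 0 0 0
0 0 0 0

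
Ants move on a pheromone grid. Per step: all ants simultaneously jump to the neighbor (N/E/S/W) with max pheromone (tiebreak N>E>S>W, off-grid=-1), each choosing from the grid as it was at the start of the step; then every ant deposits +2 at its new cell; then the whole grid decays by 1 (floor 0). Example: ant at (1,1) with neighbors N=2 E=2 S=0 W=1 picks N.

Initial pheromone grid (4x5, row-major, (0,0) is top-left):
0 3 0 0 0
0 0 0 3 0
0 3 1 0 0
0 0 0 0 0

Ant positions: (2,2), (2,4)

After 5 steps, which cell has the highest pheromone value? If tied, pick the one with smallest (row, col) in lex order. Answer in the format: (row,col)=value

Answer: (2,1)=4

Derivation:
Step 1: ant0:(2,2)->W->(2,1) | ant1:(2,4)->N->(1,4)
  grid max=4 at (2,1)
Step 2: ant0:(2,1)->N->(1,1) | ant1:(1,4)->W->(1,3)
  grid max=3 at (1,3)
Step 3: ant0:(1,1)->S->(2,1) | ant1:(1,3)->N->(0,3)
  grid max=4 at (2,1)
Step 4: ant0:(2,1)->N->(1,1) | ant1:(0,3)->S->(1,3)
  grid max=3 at (1,3)
Step 5: ant0:(1,1)->S->(2,1) | ant1:(1,3)->N->(0,3)
  grid max=4 at (2,1)
Final grid:
  0 0 0 1 0
  0 0 0 2 0
  0 4 0 0 0
  0 0 0 0 0
Max pheromone 4 at (2,1)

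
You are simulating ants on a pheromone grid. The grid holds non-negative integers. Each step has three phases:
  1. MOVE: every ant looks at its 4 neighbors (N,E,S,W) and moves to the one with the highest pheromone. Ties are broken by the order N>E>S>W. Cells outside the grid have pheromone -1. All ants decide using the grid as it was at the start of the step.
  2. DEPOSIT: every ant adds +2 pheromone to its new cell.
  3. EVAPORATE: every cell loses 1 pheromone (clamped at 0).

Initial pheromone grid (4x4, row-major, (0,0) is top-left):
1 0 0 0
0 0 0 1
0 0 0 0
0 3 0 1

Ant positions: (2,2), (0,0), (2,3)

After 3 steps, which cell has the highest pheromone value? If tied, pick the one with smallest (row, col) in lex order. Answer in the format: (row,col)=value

Step 1: ant0:(2,2)->N->(1,2) | ant1:(0,0)->E->(0,1) | ant2:(2,3)->N->(1,3)
  grid max=2 at (1,3)
Step 2: ant0:(1,2)->E->(1,3) | ant1:(0,1)->E->(0,2) | ant2:(1,3)->W->(1,2)
  grid max=3 at (1,3)
Step 3: ant0:(1,3)->W->(1,2) | ant1:(0,2)->S->(1,2) | ant2:(1,2)->E->(1,3)
  grid max=5 at (1,2)
Final grid:
  0 0 0 0
  0 0 5 4
  0 0 0 0
  0 0 0 0
Max pheromone 5 at (1,2)

Answer: (1,2)=5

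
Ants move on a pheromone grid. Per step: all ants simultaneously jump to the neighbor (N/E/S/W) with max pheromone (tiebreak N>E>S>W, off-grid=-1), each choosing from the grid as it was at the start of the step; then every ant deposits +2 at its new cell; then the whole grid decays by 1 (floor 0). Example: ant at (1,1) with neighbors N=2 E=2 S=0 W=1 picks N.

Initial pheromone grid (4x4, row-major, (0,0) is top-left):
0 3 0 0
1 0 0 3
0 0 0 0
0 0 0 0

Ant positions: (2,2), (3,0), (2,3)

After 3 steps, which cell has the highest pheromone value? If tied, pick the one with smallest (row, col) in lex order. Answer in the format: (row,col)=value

Answer: (1,3)=6

Derivation:
Step 1: ant0:(2,2)->N->(1,2) | ant1:(3,0)->N->(2,0) | ant2:(2,3)->N->(1,3)
  grid max=4 at (1,3)
Step 2: ant0:(1,2)->E->(1,3) | ant1:(2,0)->N->(1,0) | ant2:(1,3)->W->(1,2)
  grid max=5 at (1,3)
Step 3: ant0:(1,3)->W->(1,2) | ant1:(1,0)->N->(0,0) | ant2:(1,2)->E->(1,3)
  grid max=6 at (1,3)
Final grid:
  1 0 0 0
  0 0 3 6
  0 0 0 0
  0 0 0 0
Max pheromone 6 at (1,3)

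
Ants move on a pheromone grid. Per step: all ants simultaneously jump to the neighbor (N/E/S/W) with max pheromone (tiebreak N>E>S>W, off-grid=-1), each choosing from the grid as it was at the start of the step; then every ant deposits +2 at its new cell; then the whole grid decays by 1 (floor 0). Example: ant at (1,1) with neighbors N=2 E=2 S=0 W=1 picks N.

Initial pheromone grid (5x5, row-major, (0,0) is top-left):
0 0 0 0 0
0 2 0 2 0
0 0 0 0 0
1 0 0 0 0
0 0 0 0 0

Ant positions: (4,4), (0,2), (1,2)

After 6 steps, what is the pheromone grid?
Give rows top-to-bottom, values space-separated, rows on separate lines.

After step 1: ants at (3,4),(0,3),(1,3)
  0 0 0 1 0
  0 1 0 3 0
  0 0 0 0 0
  0 0 0 0 1
  0 0 0 0 0
After step 2: ants at (2,4),(1,3),(0,3)
  0 0 0 2 0
  0 0 0 4 0
  0 0 0 0 1
  0 0 0 0 0
  0 0 0 0 0
After step 3: ants at (1,4),(0,3),(1,3)
  0 0 0 3 0
  0 0 0 5 1
  0 0 0 0 0
  0 0 0 0 0
  0 0 0 0 0
After step 4: ants at (1,3),(1,3),(0,3)
  0 0 0 4 0
  0 0 0 8 0
  0 0 0 0 0
  0 0 0 0 0
  0 0 0 0 0
After step 5: ants at (0,3),(0,3),(1,3)
  0 0 0 7 0
  0 0 0 9 0
  0 0 0 0 0
  0 0 0 0 0
  0 0 0 0 0
After step 6: ants at (1,3),(1,3),(0,3)
  0 0 0 8 0
  0 0 0 12 0
  0 0 0 0 0
  0 0 0 0 0
  0 0 0 0 0

0 0 0 8 0
0 0 0 12 0
0 0 0 0 0
0 0 0 0 0
0 0 0 0 0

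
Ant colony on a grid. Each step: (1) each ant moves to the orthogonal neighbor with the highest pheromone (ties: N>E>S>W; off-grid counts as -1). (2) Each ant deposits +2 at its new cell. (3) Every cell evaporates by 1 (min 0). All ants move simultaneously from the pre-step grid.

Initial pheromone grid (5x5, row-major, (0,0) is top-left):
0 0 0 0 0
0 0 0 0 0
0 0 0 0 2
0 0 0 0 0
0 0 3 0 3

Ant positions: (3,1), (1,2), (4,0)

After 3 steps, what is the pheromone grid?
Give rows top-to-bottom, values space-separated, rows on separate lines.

After step 1: ants at (2,1),(0,2),(3,0)
  0 0 1 0 0
  0 0 0 0 0
  0 1 0 0 1
  1 0 0 0 0
  0 0 2 0 2
After step 2: ants at (1,1),(0,3),(2,0)
  0 0 0 1 0
  0 1 0 0 0
  1 0 0 0 0
  0 0 0 0 0
  0 0 1 0 1
After step 3: ants at (0,1),(0,4),(1,0)
  0 1 0 0 1
  1 0 0 0 0
  0 0 0 0 0
  0 0 0 0 0
  0 0 0 0 0

0 1 0 0 1
1 0 0 0 0
0 0 0 0 0
0 0 0 0 0
0 0 0 0 0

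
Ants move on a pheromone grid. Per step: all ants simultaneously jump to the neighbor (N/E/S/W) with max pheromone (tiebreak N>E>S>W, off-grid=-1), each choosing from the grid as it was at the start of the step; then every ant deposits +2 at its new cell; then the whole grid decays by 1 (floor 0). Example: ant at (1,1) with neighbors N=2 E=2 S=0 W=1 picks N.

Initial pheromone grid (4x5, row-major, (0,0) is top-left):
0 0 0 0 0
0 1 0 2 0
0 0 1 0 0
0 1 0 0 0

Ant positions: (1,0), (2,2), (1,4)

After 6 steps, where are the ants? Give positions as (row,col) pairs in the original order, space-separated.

Step 1: ant0:(1,0)->E->(1,1) | ant1:(2,2)->N->(1,2) | ant2:(1,4)->W->(1,3)
  grid max=3 at (1,3)
Step 2: ant0:(1,1)->E->(1,2) | ant1:(1,2)->E->(1,3) | ant2:(1,3)->W->(1,2)
  grid max=4 at (1,2)
Step 3: ant0:(1,2)->E->(1,3) | ant1:(1,3)->W->(1,2) | ant2:(1,2)->E->(1,3)
  grid max=7 at (1,3)
Step 4: ant0:(1,3)->W->(1,2) | ant1:(1,2)->E->(1,3) | ant2:(1,3)->W->(1,2)
  grid max=8 at (1,2)
Step 5: ant0:(1,2)->E->(1,3) | ant1:(1,3)->W->(1,2) | ant2:(1,2)->E->(1,3)
  grid max=11 at (1,3)
Step 6: ant0:(1,3)->W->(1,2) | ant1:(1,2)->E->(1,3) | ant2:(1,3)->W->(1,2)
  grid max=12 at (1,2)

(1,2) (1,3) (1,2)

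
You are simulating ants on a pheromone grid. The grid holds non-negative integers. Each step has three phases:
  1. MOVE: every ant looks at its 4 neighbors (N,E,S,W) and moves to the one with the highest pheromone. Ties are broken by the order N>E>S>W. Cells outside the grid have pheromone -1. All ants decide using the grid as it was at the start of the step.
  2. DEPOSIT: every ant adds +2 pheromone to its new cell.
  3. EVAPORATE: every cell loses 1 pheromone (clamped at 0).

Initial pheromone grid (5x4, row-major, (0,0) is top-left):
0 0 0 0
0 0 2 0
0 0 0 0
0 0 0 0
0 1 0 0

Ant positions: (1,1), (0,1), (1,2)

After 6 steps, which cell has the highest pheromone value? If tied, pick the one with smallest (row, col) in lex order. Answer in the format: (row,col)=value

Answer: (1,2)=14

Derivation:
Step 1: ant0:(1,1)->E->(1,2) | ant1:(0,1)->E->(0,2) | ant2:(1,2)->N->(0,2)
  grid max=3 at (0,2)
Step 2: ant0:(1,2)->N->(0,2) | ant1:(0,2)->S->(1,2) | ant2:(0,2)->S->(1,2)
  grid max=6 at (1,2)
Step 3: ant0:(0,2)->S->(1,2) | ant1:(1,2)->N->(0,2) | ant2:(1,2)->N->(0,2)
  grid max=7 at (0,2)
Step 4: ant0:(1,2)->N->(0,2) | ant1:(0,2)->S->(1,2) | ant2:(0,2)->S->(1,2)
  grid max=10 at (1,2)
Step 5: ant0:(0,2)->S->(1,2) | ant1:(1,2)->N->(0,2) | ant2:(1,2)->N->(0,2)
  grid max=11 at (0,2)
Step 6: ant0:(1,2)->N->(0,2) | ant1:(0,2)->S->(1,2) | ant2:(0,2)->S->(1,2)
  grid max=14 at (1,2)
Final grid:
  0 0 12 0
  0 0 14 0
  0 0 0 0
  0 0 0 0
  0 0 0 0
Max pheromone 14 at (1,2)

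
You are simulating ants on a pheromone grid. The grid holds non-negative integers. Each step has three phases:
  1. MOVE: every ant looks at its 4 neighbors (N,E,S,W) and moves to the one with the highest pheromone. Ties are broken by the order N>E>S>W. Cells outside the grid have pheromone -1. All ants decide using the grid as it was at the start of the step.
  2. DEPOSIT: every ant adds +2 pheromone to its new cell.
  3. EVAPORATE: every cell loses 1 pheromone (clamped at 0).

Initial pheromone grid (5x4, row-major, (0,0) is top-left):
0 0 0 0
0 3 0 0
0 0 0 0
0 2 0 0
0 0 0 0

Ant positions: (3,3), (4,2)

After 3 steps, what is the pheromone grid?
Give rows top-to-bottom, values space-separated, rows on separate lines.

After step 1: ants at (2,3),(3,2)
  0 0 0 0
  0 2 0 0
  0 0 0 1
  0 1 1 0
  0 0 0 0
After step 2: ants at (1,3),(3,1)
  0 0 0 0
  0 1 0 1
  0 0 0 0
  0 2 0 0
  0 0 0 0
After step 3: ants at (0,3),(2,1)
  0 0 0 1
  0 0 0 0
  0 1 0 0
  0 1 0 0
  0 0 0 0

0 0 0 1
0 0 0 0
0 1 0 0
0 1 0 0
0 0 0 0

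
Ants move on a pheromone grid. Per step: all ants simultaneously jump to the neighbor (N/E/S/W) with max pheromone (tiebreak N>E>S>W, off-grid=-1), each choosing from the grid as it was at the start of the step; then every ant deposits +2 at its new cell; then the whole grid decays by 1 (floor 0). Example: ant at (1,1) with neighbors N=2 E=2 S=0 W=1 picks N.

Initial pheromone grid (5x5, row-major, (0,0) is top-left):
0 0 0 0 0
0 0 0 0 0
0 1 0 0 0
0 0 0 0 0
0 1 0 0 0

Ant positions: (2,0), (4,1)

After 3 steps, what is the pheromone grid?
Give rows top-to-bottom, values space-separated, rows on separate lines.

After step 1: ants at (2,1),(3,1)
  0 0 0 0 0
  0 0 0 0 0
  0 2 0 0 0
  0 1 0 0 0
  0 0 0 0 0
After step 2: ants at (3,1),(2,1)
  0 0 0 0 0
  0 0 0 0 0
  0 3 0 0 0
  0 2 0 0 0
  0 0 0 0 0
After step 3: ants at (2,1),(3,1)
  0 0 0 0 0
  0 0 0 0 0
  0 4 0 0 0
  0 3 0 0 0
  0 0 0 0 0

0 0 0 0 0
0 0 0 0 0
0 4 0 0 0
0 3 0 0 0
0 0 0 0 0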